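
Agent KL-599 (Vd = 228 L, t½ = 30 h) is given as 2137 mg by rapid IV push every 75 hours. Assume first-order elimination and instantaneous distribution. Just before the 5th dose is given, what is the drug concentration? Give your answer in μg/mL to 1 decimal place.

2.0 μg/mL

f = (1/2)^(τ/t½) = (1/2)^(75/30) ≈ 0.1768.
C₀ = D/Vd = 2137/228 ≈ 9.373 μg/mL.
Before the 5th dose, 4 doses have been given. Superposition: Cmin = C₀·(f + f² + … + f^4).
≈ 9.373 × (0.1768 + 0.0313 + 0.0055 + 0.0010) ≈ 9.373 × 0.2146 ≈ 2.011 μg/mL.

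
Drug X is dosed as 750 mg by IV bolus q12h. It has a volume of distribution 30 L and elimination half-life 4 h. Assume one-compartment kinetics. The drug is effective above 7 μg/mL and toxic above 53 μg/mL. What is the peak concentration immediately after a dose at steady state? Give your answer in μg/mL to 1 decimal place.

28.6 μg/mL

The dosing interval is 3 half-lives, so f = 2^(−3) = 0.125.
Accumulation ratio R = 1/(1 − f) = 1/0.875 = 8/7.
Single-dose peak C₀ = D/Vd = 750/30 = 25 μg/mL.
Steady-state peak Cmax,ss = C₀·R = 25 × 8/7 ≈ 28.571 μg/mL.
Peak 28.6 μg/mL vs MTC 53 μg/mL: below toxic threshold.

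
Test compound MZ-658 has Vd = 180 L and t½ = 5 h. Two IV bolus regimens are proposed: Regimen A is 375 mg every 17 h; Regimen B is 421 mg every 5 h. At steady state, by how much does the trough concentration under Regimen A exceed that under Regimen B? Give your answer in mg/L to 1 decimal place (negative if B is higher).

-2.1 mg/L

Regimen A: f = (1/2)^(17/5) ≈ 0.0947; Cmin,ss = (375/180)·f/(1−f) ≈ 0.218 mg/L.
Regimen B: f = (1/2)^(5/5) ≈ 0.5000; Cmin,ss = (421/180)·f/(1−f) ≈ 2.339 mg/L.
Difference ≈ 0.218 − 2.339 ≈ -2.121 mg/L.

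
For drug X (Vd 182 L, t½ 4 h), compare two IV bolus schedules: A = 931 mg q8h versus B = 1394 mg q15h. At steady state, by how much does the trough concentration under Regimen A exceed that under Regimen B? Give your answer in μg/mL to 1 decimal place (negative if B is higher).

Regimen A: f = (1/2)^(8/4) ≈ 0.2500; Cmin,ss = (931/182)·f/(1−f) ≈ 1.705 μg/mL.
Regimen B: f = (1/2)^(15/4) ≈ 0.0743; Cmin,ss = (1394/182)·f/(1−f) ≈ 0.615 μg/mL.
Difference ≈ 1.705 − 0.615 ≈ 1.090 μg/mL.

1.1 μg/mL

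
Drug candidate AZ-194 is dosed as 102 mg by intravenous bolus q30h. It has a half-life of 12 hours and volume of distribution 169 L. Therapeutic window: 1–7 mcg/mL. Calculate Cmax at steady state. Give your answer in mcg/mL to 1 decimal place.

0.7 mcg/mL

k = ln2/t½ = ln2/12 ≈ 0.057762 h⁻¹; fraction remaining f = e^(−kτ) = e^(−0.057762×30) ≈ 0.1768.
At steady state, accumulation factor R = 1/(1 − e^(−kτ)) ≈ 1.2148.
Each bolus raises the concentration by D/Vd = 102/169 ≈ 0.604 mcg/mL.
Steady-state peak Cmax,ss = C₀·R ≈ 0.604 × 1.2148 ≈ 0.734 mcg/mL.
Peak 0.7 mcg/mL vs MTC 7 mcg/mL: below toxic threshold.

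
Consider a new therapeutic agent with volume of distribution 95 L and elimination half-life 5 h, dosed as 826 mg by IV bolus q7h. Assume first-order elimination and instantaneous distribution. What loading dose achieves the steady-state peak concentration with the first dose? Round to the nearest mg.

f = (1/2)^(7/5) ≈ 0.378929; accumulation ratio R = 1/(1−f) ≈ 1.61012.
Loading dose to hit Cmax,ss on first dose: D_load = D_maint·R ≈ 826 × 1.61012 ≈ 1329.96 mg.

1330 mg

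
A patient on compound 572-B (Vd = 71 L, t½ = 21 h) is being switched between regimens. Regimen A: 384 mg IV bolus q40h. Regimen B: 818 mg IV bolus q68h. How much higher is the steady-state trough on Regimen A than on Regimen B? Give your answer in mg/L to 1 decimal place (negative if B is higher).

0.6 mg/L

Regimen A: f = (1/2)^(40/21) ≈ 0.2671; Cmin,ss = (384/71)·f/(1−f) ≈ 1.971 mg/L.
Regimen B: f = (1/2)^(68/21) ≈ 0.1060; Cmin,ss = (818/71)·f/(1−f) ≈ 1.366 mg/L.
Difference ≈ 1.971 − 1.366 ≈ 0.605 mg/L.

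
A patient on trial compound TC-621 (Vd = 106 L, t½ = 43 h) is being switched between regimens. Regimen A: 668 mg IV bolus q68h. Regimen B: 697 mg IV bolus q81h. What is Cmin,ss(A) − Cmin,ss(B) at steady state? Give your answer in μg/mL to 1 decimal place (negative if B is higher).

Regimen A: f = (1/2)^(68/43) ≈ 0.3342; Cmin,ss = (668/106)·f/(1−f) ≈ 3.163 μg/mL.
Regimen B: f = (1/2)^(81/43) ≈ 0.2710; Cmin,ss = (697/106)·f/(1−f) ≈ 2.444 μg/mL.
Difference ≈ 3.163 − 2.444 ≈ 0.719 μg/mL.

0.7 μg/mL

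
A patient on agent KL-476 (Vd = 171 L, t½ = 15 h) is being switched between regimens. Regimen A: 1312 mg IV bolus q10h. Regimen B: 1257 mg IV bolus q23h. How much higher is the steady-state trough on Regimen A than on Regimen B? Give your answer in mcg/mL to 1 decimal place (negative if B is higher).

9.2 mcg/mL

Regimen A: f = (1/2)^(10/15) ≈ 0.6300; Cmin,ss = (1312/171)·f/(1−f) ≈ 13.064 mcg/mL.
Regimen B: f = (1/2)^(23/15) ≈ 0.3455; Cmin,ss = (1257/171)·f/(1−f) ≈ 3.880 mcg/mL.
Difference ≈ 13.064 − 3.880 ≈ 9.184 mcg/mL.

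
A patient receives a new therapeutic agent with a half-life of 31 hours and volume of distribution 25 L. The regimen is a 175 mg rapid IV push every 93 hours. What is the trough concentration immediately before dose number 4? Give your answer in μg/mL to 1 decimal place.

f = (1/2)^(τ/t½) = (1/2)^(93/31) ≈ 0.1250.
C₀ = D/Vd = 175/25 ≈ 7.000 μg/mL.
Before the 4th dose, 3 doses have been given. Superposition: Cmin = C₀·(f + f² + … + f^3).
≈ 7.000 × (0.1250 + 0.0156 + 0.0020) ≈ 7.000 × 0.1426 ≈ 0.998 μg/mL.

1.0 μg/mL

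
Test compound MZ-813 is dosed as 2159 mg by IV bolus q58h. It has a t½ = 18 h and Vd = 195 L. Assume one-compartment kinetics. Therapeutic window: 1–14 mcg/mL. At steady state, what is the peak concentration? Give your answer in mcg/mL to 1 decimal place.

Over one 58-h interval, 58/18 ≈ 3.2222 half-lives elapse, leaving f ≈ 0.1072 of each dose.
Accumulation ratio R = 1/(1 − f) ≈ 1/0.8928 ≈ 1.1201.
Each bolus raises the concentration by D/Vd = 2159/195 ≈ 11.072 mcg/mL.
Steady-state peak Cmax,ss = C₀·R ≈ 11.072 × 1.1201 ≈ 12.402 mcg/mL.
Peak 12.4 mcg/mL vs MTC 14 mcg/mL: below toxic threshold.

12.4 mcg/mL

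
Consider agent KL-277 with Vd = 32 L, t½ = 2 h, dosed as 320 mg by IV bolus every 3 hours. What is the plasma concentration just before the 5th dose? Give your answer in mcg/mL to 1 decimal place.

5.4 mcg/mL

f = (1/2)^(τ/t½) = (1/2)^(3/2) ≈ 0.3536.
C₀ = D/Vd = 320/32 ≈ 10.000 mcg/mL.
Before the 5th dose, 4 doses have been given. Superposition: Cmin = C₀·(f + f² + … + f^4).
≈ 10.000 × (0.3536 + 0.1250 + 0.0442 + 0.0156) ≈ 10.000 × 0.5384 ≈ 5.384 mcg/mL.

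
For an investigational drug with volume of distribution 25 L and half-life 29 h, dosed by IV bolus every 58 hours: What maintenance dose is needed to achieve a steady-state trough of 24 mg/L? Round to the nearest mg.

1800 mg

τ/t½ = 58/29 ≈ 2, so f = (1/2)^(58/29) ≈ 0.250000.
Cmin,ss = (D/Vd)·f/(1−f), so D = Cmin,ss·Vd·(1−f)/f.
D = 24 × 25 × (1−f)/f ≈ 24 × 25 × 3.00000 ≈ 1800.00 mg.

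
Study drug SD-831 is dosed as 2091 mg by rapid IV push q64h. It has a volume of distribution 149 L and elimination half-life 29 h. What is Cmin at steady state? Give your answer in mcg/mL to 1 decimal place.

3.9 mcg/mL

τ/t½ = 64/29 ≈ 2.2069, so fraction remaining f = (1/2)^(64/29) ≈ 0.2166.
At steady state, accumulation factor R = 1/(1 − e^(−kτ)) ≈ 1.2765.
Single-dose peak C₀ = D/Vd = 2091/149 ≈ 14.034 mcg/mL.
Cmax,ss = C₀/(1 − f) ≈ 14.034/0.7834 ≈ 17.914 mcg/mL.
Steady-state trough Cmin,ss = Cmax,ss·f ≈ 17.914 × 0.2166 ≈ 3.880 mcg/mL.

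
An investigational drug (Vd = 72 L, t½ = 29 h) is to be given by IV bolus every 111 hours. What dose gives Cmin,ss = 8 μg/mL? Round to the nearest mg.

7602 mg

τ/t½ = 111/29 ≈ 3.8276, so f = (1/2)^(111/29) ≈ 0.070434.
Cmin,ss = (D/Vd)·f/(1−f), so D = Cmin,ss·Vd·(1−f)/f.
D = 8 × 72 × (1−f)/f ≈ 8 × 72 × 13.19769 ≈ 7601.87 mg.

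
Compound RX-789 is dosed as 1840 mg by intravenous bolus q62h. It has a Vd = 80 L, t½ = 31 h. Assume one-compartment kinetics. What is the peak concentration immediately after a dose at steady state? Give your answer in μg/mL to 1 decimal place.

30.7 μg/mL

τ = 62 h = 2 half-lives, so f = (1/2)^2 = 0.25.
Accumulation ratio R = 1/(1 − f) = 1/0.75 = 4/3.
Single-dose peak C₀ = D/Vd = 1840/80 = 23 μg/mL.
Steady-state peak Cmax,ss = C₀·R = 23 × 4/3 ≈ 30.667 μg/mL.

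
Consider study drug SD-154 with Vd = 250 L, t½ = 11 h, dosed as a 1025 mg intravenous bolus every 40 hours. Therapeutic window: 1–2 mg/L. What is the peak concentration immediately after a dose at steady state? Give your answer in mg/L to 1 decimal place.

τ/t½ = 40/11 ≈ 3.6364, so fraction remaining f = (1/2)^(40/11) ≈ 0.0804.
At steady state, accumulation factor R = 1/(1 − e^(−kτ)) ≈ 1.0874.
Each bolus raises the concentration by D/Vd = 1025/250 ≈ 4.100 mg/L.
Steady-state peak Cmax,ss = C₀·R ≈ 4.100 × 1.0874 ≈ 4.458 mg/L.
Peak 4.5 mg/L vs MTC 2 mg/L: exceeds toxic threshold.

4.5 mg/L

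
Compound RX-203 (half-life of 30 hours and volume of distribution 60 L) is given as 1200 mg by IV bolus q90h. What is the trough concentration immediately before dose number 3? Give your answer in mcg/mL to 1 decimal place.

f = (1/2)^(τ/t½) = (1/2)^(90/30) ≈ 0.1250.
C₀ = D/Vd = 1200/60 ≈ 20.000 mcg/mL.
Before the 3rd dose, 2 doses have been given. Superposition: Cmin = C₀·(f + f²).
≈ 20.000 × (0.1250 + 0.0156) ≈ 20.000 × 0.1406 ≈ 2.812 mcg/mL.

2.8 mcg/mL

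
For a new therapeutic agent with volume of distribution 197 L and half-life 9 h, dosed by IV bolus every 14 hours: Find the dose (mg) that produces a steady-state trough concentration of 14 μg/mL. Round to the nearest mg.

5349 mg

τ/t½ = 14/9 ≈ 1.5556, so f = (1/2)^(14/9) ≈ 0.340198.
Cmin,ss = (D/Vd)·f/(1−f), so D = Cmin,ss·Vd·(1−f)/f.
D = 14 × 197 × (1−f)/f ≈ 14 × 197 × 1.93946 ≈ 5349.03 mg.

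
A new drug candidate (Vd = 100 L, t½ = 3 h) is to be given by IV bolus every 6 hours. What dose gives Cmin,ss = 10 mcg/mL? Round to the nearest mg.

τ/t½ = 6/3 ≈ 2, so f = (1/2)^(6/3) ≈ 0.250000.
Cmin,ss = (D/Vd)·f/(1−f), so D = Cmin,ss·Vd·(1−f)/f.
D = 10 × 100 × (1−f)/f ≈ 10 × 100 × 3.00000 ≈ 3000.00 mg.

3000 mg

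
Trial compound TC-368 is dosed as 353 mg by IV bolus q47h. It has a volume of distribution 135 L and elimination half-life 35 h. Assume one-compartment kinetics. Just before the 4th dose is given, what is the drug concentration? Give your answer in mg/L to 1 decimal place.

f = (1/2)^(τ/t½) = (1/2)^(47/35) ≈ 0.3942.
C₀ = D/Vd = 353/135 ≈ 2.615 mg/L.
Before the 4th dose, 3 doses have been given. Superposition: Cmin = C₀·(f + f² + … + f^3).
≈ 2.615 × (0.3942 + 0.1554 + 0.0613) ≈ 2.615 × 0.6109 ≈ 1.598 mg/L.

1.6 mg/L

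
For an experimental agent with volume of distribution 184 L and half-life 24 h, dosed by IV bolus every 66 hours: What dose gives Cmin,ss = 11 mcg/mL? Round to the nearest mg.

11592 mg

τ/t½ = 66/24 ≈ 2.75, so f = (1/2)^(66/24) ≈ 0.148651.
Cmin,ss = (D/Vd)·f/(1−f), so D = Cmin,ss·Vd·(1−f)/f.
D = 11 × 184 × (1−f)/f ≈ 11 × 184 × 5.72717 ≈ 11591.79 mg.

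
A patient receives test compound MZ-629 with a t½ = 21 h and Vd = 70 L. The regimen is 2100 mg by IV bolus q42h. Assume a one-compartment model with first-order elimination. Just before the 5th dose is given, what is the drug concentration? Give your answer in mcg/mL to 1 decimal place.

f = (1/2)^(τ/t½) = (1/2)^(42/21) ≈ 0.2500.
C₀ = D/Vd = 2100/70 ≈ 30.000 mcg/mL.
Before the 5th dose, 4 doses have been given. Superposition: Cmin = C₀·(f + f² + … + f^4).
≈ 30.000 × (0.2500 + 0.0625 + 0.0156 + 0.0039) ≈ 30.000 × 0.3320 ≈ 9.960 mcg/mL.

10.0 mcg/mL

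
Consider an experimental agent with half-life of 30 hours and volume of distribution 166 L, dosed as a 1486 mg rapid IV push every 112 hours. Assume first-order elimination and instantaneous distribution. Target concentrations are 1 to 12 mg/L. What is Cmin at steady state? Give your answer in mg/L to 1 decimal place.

τ/t½ = 112/30 ≈ 3.7333, so fraction remaining f = (1/2)^(112/30) ≈ 0.0752.
At steady state, accumulation factor R = 1/(1 − e^(−kτ)) ≈ 1.0813.
Each bolus raises the concentration by D/Vd = 1486/166 ≈ 8.952 mg/L.
Steady-state peak Cmax,ss = C₀·R ≈ 8.952 × 1.0813 ≈ 9.680 mg/L.
One interval later, Cmin,ss = Cmax,ss·e^(−kτ) ≈ 9.680 × 0.0752 ≈ 0.728 mg/L.
Trough 0.7 mg/L vs MEC 1 mg/L: subtherapeutic.

0.7 mg/L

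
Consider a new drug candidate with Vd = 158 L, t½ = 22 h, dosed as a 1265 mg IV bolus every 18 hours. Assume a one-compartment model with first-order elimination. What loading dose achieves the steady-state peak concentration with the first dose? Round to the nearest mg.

2923 mg

f = (1/2)^(18/22) ≈ 0.567156; accumulation ratio R = 1/(1−f) ≈ 2.31030.
Loading dose to hit Cmax,ss on first dose: D_load = D_maint·R ≈ 1265 × 2.31030 ≈ 2922.53 mg.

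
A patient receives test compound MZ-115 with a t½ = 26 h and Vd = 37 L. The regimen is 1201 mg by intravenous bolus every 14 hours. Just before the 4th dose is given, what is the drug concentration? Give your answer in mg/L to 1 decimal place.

48.3 mg/L

f = (1/2)^(τ/t½) = (1/2)^(14/26) ≈ 0.6885.
C₀ = D/Vd = 1201/37 ≈ 32.459 mg/L.
Before the 4th dose, 3 doses have been given. Superposition: Cmin = C₀·(f + f² + … + f^3).
≈ 32.459 × (0.6885 + 0.4740 + 0.3264) ≈ 32.459 × 1.4889 ≈ 48.328 mg/L.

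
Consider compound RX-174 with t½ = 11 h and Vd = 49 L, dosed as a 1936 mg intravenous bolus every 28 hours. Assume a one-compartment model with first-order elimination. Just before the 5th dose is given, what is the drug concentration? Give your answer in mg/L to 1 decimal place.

8.2 mg/L

f = (1/2)^(τ/t½) = (1/2)^(28/11) ≈ 0.1713.
C₀ = D/Vd = 1936/49 ≈ 39.510 mg/L.
Before the 5th dose, 4 doses have been given. Superposition: Cmin = C₀·(f + f² + … + f^4).
≈ 39.510 × (0.1713 + 0.0293 + 0.0050 + 0.0009) ≈ 39.510 × 0.2065 ≈ 8.159 mg/L.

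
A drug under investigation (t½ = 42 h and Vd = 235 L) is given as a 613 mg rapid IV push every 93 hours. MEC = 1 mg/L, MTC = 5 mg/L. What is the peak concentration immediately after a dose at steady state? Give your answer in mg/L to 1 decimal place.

τ/t½ = 93/42 ≈ 2.2143, so fraction remaining f = (1/2)^(93/42) ≈ 0.2155.
Accumulation ratio R = 1/(1 − f) ≈ 1/0.7845 ≈ 1.2747.
Single-dose peak C₀ = D/Vd = 613/235 ≈ 2.609 mg/L.
Steady-state peak Cmax,ss = C₀·R ≈ 2.609 × 1.2747 ≈ 3.326 mg/L.
Peak 3.3 mg/L vs MTC 5 mg/L: below toxic threshold.

3.3 mg/L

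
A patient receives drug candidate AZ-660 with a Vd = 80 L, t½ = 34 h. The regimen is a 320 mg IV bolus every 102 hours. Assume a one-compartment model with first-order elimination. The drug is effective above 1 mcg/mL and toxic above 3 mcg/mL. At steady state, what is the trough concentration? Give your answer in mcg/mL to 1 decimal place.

τ = 102 h = 3 half-lives, so f = (1/2)^3 = 0.125.
At steady state, R = 1/(1 − 0.125) = 8/7.
Single-dose peak C₀ = D/Vd = 320/80 = 4 mcg/mL.
Steady-state peak Cmax,ss = C₀·R = 4 × 8/7 ≈ 4.571 mcg/mL.
Steady-state trough Cmin,ss = Cmax,ss·f ≈ 4.571 × 0.125 ≈ 0.571 mcg/mL.
Trough 0.6 mcg/mL vs MEC 1 mcg/mL: subtherapeutic.

0.6 mcg/mL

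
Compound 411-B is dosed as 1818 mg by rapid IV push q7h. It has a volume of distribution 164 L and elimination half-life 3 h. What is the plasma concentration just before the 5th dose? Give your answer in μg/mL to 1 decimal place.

f = (1/2)^(τ/t½) = (1/2)^(7/3) ≈ 0.1984.
C₀ = D/Vd = 1818/164 ≈ 11.085 μg/mL.
Before the 5th dose, 4 doses have been given. Superposition: Cmin = C₀·(f + f² + … + f^4).
≈ 11.085 × (0.1984 + 0.0394 + 0.0078 + 0.0015) ≈ 11.085 × 0.2471 ≈ 2.739 μg/mL.

2.7 μg/mL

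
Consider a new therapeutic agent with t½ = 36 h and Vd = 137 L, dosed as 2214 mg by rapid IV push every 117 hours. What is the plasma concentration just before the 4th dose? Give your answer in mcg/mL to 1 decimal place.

1.9 mcg/mL

f = (1/2)^(τ/t½) = (1/2)^(117/36) ≈ 0.1051.
C₀ = D/Vd = 2214/137 ≈ 16.161 mcg/mL.
Before the 4th dose, 3 doses have been given. Superposition: Cmin = C₀·(f + f² + … + f^3).
≈ 16.161 × (0.1051 + 0.0110 + 0.0012) ≈ 16.161 × 0.1173 ≈ 1.896 mcg/mL.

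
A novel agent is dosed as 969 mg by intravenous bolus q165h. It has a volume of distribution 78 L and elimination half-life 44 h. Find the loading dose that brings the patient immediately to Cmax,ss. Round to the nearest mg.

1047 mg

f = (1/2)^(165/44) ≈ 0.074325; accumulation ratio R = 1/(1−f) ≈ 1.08029.
Loading dose to hit Cmax,ss on first dose: D_load = D_maint·R ≈ 969 × 1.08029 ≈ 1046.80 mg.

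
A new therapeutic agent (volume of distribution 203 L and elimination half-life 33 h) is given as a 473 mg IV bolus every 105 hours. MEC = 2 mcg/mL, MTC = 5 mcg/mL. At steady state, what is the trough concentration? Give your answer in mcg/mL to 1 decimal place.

0.3 mcg/mL

τ/t½ = 105/33 ≈ 3.1818, so fraction remaining f = (1/2)^(105/33) ≈ 0.1102.
Each bolus raises the concentration by D/Vd = 473/203 ≈ 2.330 mcg/mL.
Steady-state trough Cmin,ss = C₀·f/(1−f) ≈ 2.330 × 0.1102/0.8898 ≈ 0.289 mcg/mL.
Trough 0.3 mcg/mL vs MEC 2 mcg/mL: subtherapeutic.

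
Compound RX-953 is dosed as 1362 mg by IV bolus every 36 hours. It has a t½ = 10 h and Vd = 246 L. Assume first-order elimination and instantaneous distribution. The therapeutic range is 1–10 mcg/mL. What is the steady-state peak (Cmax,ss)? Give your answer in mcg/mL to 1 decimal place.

k = ln2/t½ = ln2/10 ≈ 0.069315 h⁻¹; fraction remaining f = e^(−kτ) = e^(−0.069315×36) ≈ 0.0825.
At steady state, accumulation factor R = 1/(1 − e^(−kτ)) ≈ 1.0899.
Single-dose peak C₀ = D/Vd = 1362/246 ≈ 5.537 mcg/mL.
Cmax,ss = C₀/(1 − f) ≈ 5.537/0.9175 ≈ 6.035 mcg/mL.
Peak 6.0 mcg/mL vs MTC 10 mcg/mL: below toxic threshold.

6.0 mcg/mL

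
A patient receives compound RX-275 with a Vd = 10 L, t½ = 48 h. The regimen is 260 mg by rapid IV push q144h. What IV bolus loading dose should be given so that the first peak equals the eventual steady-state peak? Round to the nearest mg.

297 mg

f = (1/2)^(144/48) ≈ 0.125000; accumulation ratio R = 1/(1−f) ≈ 1.14286.
Loading dose to hit Cmax,ss on first dose: D_load = D_maint·R ≈ 260 × 1.14286 ≈ 297.14 mg.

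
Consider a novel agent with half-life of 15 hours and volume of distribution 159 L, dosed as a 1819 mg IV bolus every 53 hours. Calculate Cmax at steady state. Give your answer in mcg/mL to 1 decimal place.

12.5 mcg/mL

k = ln2/t½ = ln2/15 ≈ 0.046210 h⁻¹; fraction remaining f = e^(−kτ) = e^(−0.046210×53) ≈ 0.0864.
At steady state, accumulation factor R = 1/(1 − e^(−kτ)) ≈ 1.0946.
Single-dose peak C₀ = D/Vd = 1819/159 ≈ 11.440 mcg/mL.
Steady-state peak Cmax,ss = C₀·R ≈ 11.440 × 1.0946 ≈ 12.522 mcg/mL.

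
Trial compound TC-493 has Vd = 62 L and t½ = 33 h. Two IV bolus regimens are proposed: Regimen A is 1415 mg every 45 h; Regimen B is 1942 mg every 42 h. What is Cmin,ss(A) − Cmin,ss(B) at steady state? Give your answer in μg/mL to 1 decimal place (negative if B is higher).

Regimen A: f = (1/2)^(45/33) ≈ 0.3886; Cmin,ss = (1415/62)·f/(1−f) ≈ 14.506 μg/mL.
Regimen B: f = (1/2)^(42/33) ≈ 0.4139; Cmin,ss = (1942/62)·f/(1−f) ≈ 22.120 μg/mL.
Difference ≈ 14.506 − 22.120 ≈ -7.614 μg/mL.

-7.6 μg/mL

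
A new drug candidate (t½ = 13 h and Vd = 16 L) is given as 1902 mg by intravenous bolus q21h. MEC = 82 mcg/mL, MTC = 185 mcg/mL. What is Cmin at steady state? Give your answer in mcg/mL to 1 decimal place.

τ/t½ = 21/13 ≈ 1.6154, so fraction remaining f = (1/2)^(21/13) ≈ 0.3264.
Accumulation ratio R = 1/(1 − f) ≈ 1/0.6736 ≈ 1.4846.
Each bolus raises the concentration by D/Vd = 1902/16 ≈ 118.875 mcg/mL.
Cmax,ss = C₀/(1 − f) ≈ 118.875/0.6736 ≈ 176.477 mcg/mL.
Steady-state trough Cmin,ss = Cmax,ss·f ≈ 176.477 × 0.3264 ≈ 57.602 mcg/mL.
Trough 57.6 mcg/mL vs MEC 82 mcg/mL: subtherapeutic.

57.6 mcg/mL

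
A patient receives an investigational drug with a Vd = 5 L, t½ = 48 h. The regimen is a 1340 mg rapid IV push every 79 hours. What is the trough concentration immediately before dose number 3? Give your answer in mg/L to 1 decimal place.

113.0 mg/L

f = (1/2)^(τ/t½) = (1/2)^(79/48) ≈ 0.3196.
C₀ = D/Vd = 1340/5 ≈ 268.000 mg/L.
Before the 3rd dose, 2 doses have been given. Superposition: Cmin = C₀·(f + f²).
≈ 268.000 × (0.3196 + 0.1021) ≈ 268.000 × 0.4217 ≈ 113.016 mg/L.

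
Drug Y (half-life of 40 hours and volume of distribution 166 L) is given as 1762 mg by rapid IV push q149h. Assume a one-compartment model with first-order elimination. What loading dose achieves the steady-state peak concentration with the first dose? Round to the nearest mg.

f = (1/2)^(149/40) ≈ 0.075625; accumulation ratio R = 1/(1−f) ≈ 1.08181.
Loading dose to hit Cmax,ss on first dose: D_load = D_maint·R ≈ 1762 × 1.08181 ≈ 1906.15 mg.

1906 mg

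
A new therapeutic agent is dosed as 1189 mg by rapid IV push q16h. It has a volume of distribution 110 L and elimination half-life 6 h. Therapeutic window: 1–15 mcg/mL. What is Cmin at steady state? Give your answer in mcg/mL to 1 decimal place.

2.0 mcg/mL

Over one 16-h interval, 16/6 ≈ 2.6667 half-lives elapse, leaving f ≈ 0.1575 of each dose.
At steady state, accumulation factor R = 1/(1 − e^(−kτ)) ≈ 1.1869.
Single-dose peak C₀ = D/Vd = 1189/110 ≈ 10.809 mcg/mL.
Steady-state peak Cmax,ss = C₀·R ≈ 10.809 × 1.1869 ≈ 12.829 mcg/mL.
One interval later, Cmin,ss = Cmax,ss·e^(−kτ) ≈ 12.829 × 0.1575 ≈ 2.021 mcg/mL.
Trough 2.0 mcg/mL vs MEC 1 mcg/mL: adequate.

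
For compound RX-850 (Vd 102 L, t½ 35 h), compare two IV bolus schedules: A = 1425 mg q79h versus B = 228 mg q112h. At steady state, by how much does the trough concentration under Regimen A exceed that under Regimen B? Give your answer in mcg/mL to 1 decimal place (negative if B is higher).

3.4 mcg/mL

Regimen A: f = (1/2)^(79/35) ≈ 0.2092; Cmin,ss = (1425/102)·f/(1−f) ≈ 3.696 mcg/mL.
Regimen B: f = (1/2)^(112/35) ≈ 0.1088; Cmin,ss = (228/102)·f/(1−f) ≈ 0.273 mcg/mL.
Difference ≈ 3.696 − 0.273 ≈ 3.423 mcg/mL.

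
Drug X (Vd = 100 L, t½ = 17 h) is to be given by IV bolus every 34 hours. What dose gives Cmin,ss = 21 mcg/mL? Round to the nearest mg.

τ/t½ = 34/17 ≈ 2, so f = (1/2)^(34/17) ≈ 0.250000.
Cmin,ss = (D/Vd)·f/(1−f), so D = Cmin,ss·Vd·(1−f)/f.
D = 21 × 100 × (1−f)/f ≈ 21 × 100 × 3.00000 ≈ 6300.00 mg.

6300 mg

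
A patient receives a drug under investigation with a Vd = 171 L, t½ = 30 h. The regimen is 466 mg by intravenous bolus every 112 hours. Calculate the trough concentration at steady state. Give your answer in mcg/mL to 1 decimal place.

τ/t½ = 112/30 ≈ 3.7333, so fraction remaining f = (1/2)^(112/30) ≈ 0.0752.
Accumulation ratio R = 1/(1 − f) ≈ 1/0.9248 ≈ 1.0813.
Each bolus raises the concentration by D/Vd = 466/171 ≈ 2.725 mcg/mL.
Cmax,ss = C₀/(1 − f) ≈ 2.725/0.9248 ≈ 2.947 mcg/mL.
One interval later, Cmin,ss = Cmax,ss·e^(−kτ) ≈ 2.947 × 0.0752 ≈ 0.222 mcg/mL.

0.2 mcg/mL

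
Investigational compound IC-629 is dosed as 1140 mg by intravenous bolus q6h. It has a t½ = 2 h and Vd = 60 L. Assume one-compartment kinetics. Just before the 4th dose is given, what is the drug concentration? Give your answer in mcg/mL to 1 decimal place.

f = (1/2)^(τ/t½) = (1/2)^(6/2) ≈ 0.1250.
C₀ = D/Vd = 1140/60 ≈ 19.000 mcg/mL.
Before the 4th dose, 3 doses have been given. Superposition: Cmin = C₀·(f + f² + … + f^3).
≈ 19.000 × (0.1250 + 0.0156 + 0.0020) ≈ 19.000 × 0.1426 ≈ 2.709 mcg/mL.

2.7 mcg/mL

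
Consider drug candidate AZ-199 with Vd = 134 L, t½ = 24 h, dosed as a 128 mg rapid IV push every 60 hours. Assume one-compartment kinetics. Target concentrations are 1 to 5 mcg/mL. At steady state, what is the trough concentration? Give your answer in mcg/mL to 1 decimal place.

Over one 60-h interval, 60/24 ≈ 2.5 half-lives elapse, leaving f ≈ 0.1768 of each dose.
At steady state, accumulation factor R = 1/(1 − e^(−kτ)) ≈ 1.2148.
Each bolus raises the concentration by D/Vd = 128/134 ≈ 0.955 mcg/mL.
Cmax,ss = C₀/(1 − f) ≈ 0.955/0.8232 ≈ 1.160 mcg/mL.
Steady-state trough Cmin,ss = Cmax,ss·f ≈ 1.160 × 0.1768 ≈ 0.205 mcg/mL.
Trough 0.2 mcg/mL vs MEC 1 mcg/mL: subtherapeutic.

0.2 mcg/mL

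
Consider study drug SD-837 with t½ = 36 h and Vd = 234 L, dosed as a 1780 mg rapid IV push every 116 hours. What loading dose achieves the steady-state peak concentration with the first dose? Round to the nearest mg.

f = (1/2)^(116/36) ≈ 0.107155; accumulation ratio R = 1/(1−f) ≈ 1.12002.
Loading dose to hit Cmax,ss on first dose: D_load = D_maint·R ≈ 1780 × 1.12002 ≈ 1993.64 mg.

1994 mg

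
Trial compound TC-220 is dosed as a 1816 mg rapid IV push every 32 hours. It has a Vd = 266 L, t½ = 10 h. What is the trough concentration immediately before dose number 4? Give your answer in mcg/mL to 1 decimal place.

0.8 mcg/mL

f = (1/2)^(τ/t½) = (1/2)^(32/10) ≈ 0.1088.
C₀ = D/Vd = 1816/266 ≈ 6.827 mcg/mL.
Before the 4th dose, 3 doses have been given. Superposition: Cmin = C₀·(f + f² + … + f^3).
≈ 6.827 × (0.1088 + 0.0118 + 0.0013) ≈ 6.827 × 0.1219 ≈ 0.832 mcg/mL.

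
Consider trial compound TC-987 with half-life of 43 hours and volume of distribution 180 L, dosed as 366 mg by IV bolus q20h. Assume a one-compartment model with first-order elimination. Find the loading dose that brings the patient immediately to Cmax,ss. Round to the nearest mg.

f = (1/2)^(20/43) ≈ 0.724413; accumulation ratio R = 1/(1−f) ≈ 3.62862.
Loading dose to hit Cmax,ss on first dose: D_load = D_maint·R ≈ 366 × 3.62862 ≈ 1328.07 mg.

1328 mg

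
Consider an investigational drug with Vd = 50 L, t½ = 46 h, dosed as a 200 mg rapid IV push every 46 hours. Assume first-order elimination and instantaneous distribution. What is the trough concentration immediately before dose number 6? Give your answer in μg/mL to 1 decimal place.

f = (1/2)^(τ/t½) = (1/2)^(46/46) ≈ 0.5000.
C₀ = D/Vd = 200/50 ≈ 4.000 μg/mL.
Before the 6th dose, 5 doses have been given. Superposition: Cmin = C₀·(f + f² + … + f^5).
≈ 4.000 × (0.5000 + 0.2500 + 0.1250 + 0.0625 + 0.0313) ≈ 4.000 × 0.9688 ≈ 3.875 μg/mL.

3.9 μg/mL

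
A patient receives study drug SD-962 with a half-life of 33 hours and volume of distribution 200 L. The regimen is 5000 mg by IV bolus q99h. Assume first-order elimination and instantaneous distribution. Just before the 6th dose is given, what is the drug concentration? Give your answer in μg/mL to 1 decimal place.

3.6 μg/mL

f = (1/2)^(τ/t½) = (1/2)^(99/33) ≈ 0.1250.
C₀ = D/Vd = 5000/200 ≈ 25.000 μg/mL.
Before the 6th dose, 5 doses have been given. Superposition: Cmin = C₀·(f + f² + … + f^5).
≈ 25.000 × (0.1250 + 0.0156 + 0.0020 + 0.0002 + 0.0000) ≈ 25.000 × 0.1428 ≈ 3.570 μg/mL.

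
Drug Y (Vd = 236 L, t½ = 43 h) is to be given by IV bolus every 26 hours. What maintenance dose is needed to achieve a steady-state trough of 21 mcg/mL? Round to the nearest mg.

τ/t½ = 26/43 ≈ 0.60465, so f = (1/2)^(26/43) ≈ 0.657630.
Cmin,ss = (D/Vd)·f/(1−f), so D = Cmin,ss·Vd·(1−f)/f.
D = 21 × 236 × (1−f)/f ≈ 21 × 236 × 0.52061 ≈ 2580.14 mg.

2580 mg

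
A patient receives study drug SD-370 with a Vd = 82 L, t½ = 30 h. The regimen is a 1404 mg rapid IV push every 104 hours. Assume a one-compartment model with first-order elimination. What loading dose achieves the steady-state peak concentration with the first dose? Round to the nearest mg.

1544 mg

f = (1/2)^(104/30) ≈ 0.090454; accumulation ratio R = 1/(1−f) ≈ 1.09945.
Loading dose to hit Cmax,ss on first dose: D_load = D_maint·R ≈ 1404 × 1.09945 ≈ 1543.63 mg.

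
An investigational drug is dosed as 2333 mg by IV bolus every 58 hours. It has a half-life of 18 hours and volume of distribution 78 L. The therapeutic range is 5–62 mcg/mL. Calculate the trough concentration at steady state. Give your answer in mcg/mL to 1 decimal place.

Over one 58-h interval, 58/18 ≈ 3.2222 half-lives elapse, leaving f ≈ 0.1072 of each dose.
Accumulation ratio R = 1/(1 − f) ≈ 1/0.8928 ≈ 1.1201.
Each bolus raises the concentration by D/Vd = 2333/78 ≈ 29.910 mcg/mL.
Cmax,ss = C₀/(1 − f) ≈ 29.910/0.8928 ≈ 33.501 mcg/mL.
Steady-state trough Cmin,ss = Cmax,ss·f ≈ 33.501 × 0.1072 ≈ 3.591 mcg/mL.
Trough 3.6 mcg/mL vs MEC 5 mcg/mL: subtherapeutic.

3.6 mcg/mL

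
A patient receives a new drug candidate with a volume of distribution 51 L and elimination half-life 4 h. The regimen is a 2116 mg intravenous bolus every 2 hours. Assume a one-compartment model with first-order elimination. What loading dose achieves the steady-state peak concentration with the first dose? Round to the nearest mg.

7224 mg

f = (1/2)^(2/4) ≈ 0.707107; accumulation ratio R = 1/(1−f) ≈ 3.41422.
Loading dose to hit Cmax,ss on first dose: D_load = D_maint·R ≈ 2116 × 3.41422 ≈ 7224.49 mg.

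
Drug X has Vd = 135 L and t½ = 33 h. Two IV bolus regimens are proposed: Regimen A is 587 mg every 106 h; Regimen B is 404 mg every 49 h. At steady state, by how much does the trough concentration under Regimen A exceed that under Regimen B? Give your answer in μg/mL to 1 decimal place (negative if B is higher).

Regimen A: f = (1/2)^(106/33) ≈ 0.1079; Cmin,ss = (587/135)·f/(1−f) ≈ 0.526 μg/mL.
Regimen B: f = (1/2)^(49/33) ≈ 0.3573; Cmin,ss = (404/135)·f/(1−f) ≈ 1.664 μg/mL.
Difference ≈ 0.526 − 1.664 ≈ -1.138 μg/mL.

-1.1 μg/mL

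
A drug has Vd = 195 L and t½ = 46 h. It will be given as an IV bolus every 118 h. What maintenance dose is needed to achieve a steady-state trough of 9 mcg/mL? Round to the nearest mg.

8632 mg

τ/t½ = 118/46 ≈ 2.5652, so f = (1/2)^(118/46) ≈ 0.168963.
Cmin,ss = (D/Vd)·f/(1−f), so D = Cmin,ss·Vd·(1−f)/f.
D = 9 × 195 × (1−f)/f ≈ 9 × 195 × 4.91846 ≈ 8631.90 mg.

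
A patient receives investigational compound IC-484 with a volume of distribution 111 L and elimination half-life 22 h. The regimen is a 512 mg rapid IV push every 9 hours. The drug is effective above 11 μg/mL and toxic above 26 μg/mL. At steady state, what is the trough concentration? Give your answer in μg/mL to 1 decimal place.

14.1 μg/mL

k = ln2/t½ = ln2/22 ≈ 0.031507 h⁻¹; fraction remaining f = e^(−kτ) = e^(−0.031507×9) ≈ 0.7531.
At steady state, accumulation factor R = 1/(1 − e^(−kτ)) ≈ 4.0502.
Each bolus raises the concentration by D/Vd = 512/111 ≈ 4.613 μg/mL.
Cmax,ss = C₀/(1 − f) ≈ 4.613/0.2469 ≈ 18.684 μg/mL.
One interval later, Cmin,ss = Cmax,ss·e^(−kτ) ≈ 18.684 × 0.7531 ≈ 14.071 μg/mL.
Trough 14.1 μg/mL vs MEC 11 μg/mL: adequate.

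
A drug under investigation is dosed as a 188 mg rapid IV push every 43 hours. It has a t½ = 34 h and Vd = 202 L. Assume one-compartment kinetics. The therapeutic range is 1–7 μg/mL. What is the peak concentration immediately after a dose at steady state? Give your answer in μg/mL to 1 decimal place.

Over one 43-h interval, 43/34 ≈ 1.2647 half-lives elapse, leaving f ≈ 0.4162 of each dose.
Accumulation ratio R = 1/(1 − f) ≈ 1/0.5838 ≈ 1.7129.
Single-dose peak C₀ = D/Vd = 188/202 ≈ 0.931 μg/mL.
Cmax,ss = C₀/(1 − f) ≈ 0.931/0.5838 ≈ 1.595 μg/mL.
Peak 1.6 μg/mL vs MTC 7 μg/mL: below toxic threshold.

1.6 μg/mL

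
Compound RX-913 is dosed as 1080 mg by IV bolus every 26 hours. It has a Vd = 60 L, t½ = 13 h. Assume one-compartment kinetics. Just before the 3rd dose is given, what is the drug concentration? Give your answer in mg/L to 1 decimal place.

5.6 mg/L

f = (1/2)^(τ/t½) = (1/2)^(26/13) ≈ 0.2500.
C₀ = D/Vd = 1080/60 ≈ 18.000 mg/L.
Before the 3rd dose, 2 doses have been given. Superposition: Cmin = C₀·(f + f²).
≈ 18.000 × (0.2500 + 0.0625) ≈ 18.000 × 0.3125 ≈ 5.625 mg/L.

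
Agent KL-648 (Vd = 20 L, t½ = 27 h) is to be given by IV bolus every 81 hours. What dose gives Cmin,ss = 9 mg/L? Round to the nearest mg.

τ/t½ = 81/27 ≈ 3, so f = (1/2)^(81/27) ≈ 0.125000.
Cmin,ss = (D/Vd)·f/(1−f), so D = Cmin,ss·Vd·(1−f)/f.
D = 9 × 20 × (1−f)/f ≈ 9 × 20 × 7.00000 ≈ 1260.00 mg.

1260 mg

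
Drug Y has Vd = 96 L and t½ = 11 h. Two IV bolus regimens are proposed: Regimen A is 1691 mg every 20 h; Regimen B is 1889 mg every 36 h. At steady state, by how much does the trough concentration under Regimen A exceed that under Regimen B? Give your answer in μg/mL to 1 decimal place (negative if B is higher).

Regimen A: f = (1/2)^(20/11) ≈ 0.2836; Cmin,ss = (1691/96)·f/(1−f) ≈ 6.973 μg/mL.
Regimen B: f = (1/2)^(36/11) ≈ 0.1035; Cmin,ss = (1889/96)·f/(1−f) ≈ 2.272 μg/mL.
Difference ≈ 6.973 − 2.272 ≈ 4.701 μg/mL.

4.7 μg/mL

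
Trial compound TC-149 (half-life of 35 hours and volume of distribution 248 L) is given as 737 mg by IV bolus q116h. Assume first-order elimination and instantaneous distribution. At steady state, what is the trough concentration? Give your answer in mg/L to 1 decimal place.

0.3 mg/L

τ/t½ = 116/35 ≈ 3.3143, so fraction remaining f = (1/2)^(116/35) ≈ 0.1005.
Accumulation ratio R = 1/(1 − f) ≈ 1/0.8995 ≈ 1.1117.
Each bolus raises the concentration by D/Vd = 737/248 ≈ 2.972 mg/L.
Steady-state peak Cmax,ss = C₀·R ≈ 2.972 × 1.1117 ≈ 3.304 mg/L.
Steady-state trough Cmin,ss = Cmax,ss·f ≈ 3.304 × 0.1005 ≈ 0.332 mg/L.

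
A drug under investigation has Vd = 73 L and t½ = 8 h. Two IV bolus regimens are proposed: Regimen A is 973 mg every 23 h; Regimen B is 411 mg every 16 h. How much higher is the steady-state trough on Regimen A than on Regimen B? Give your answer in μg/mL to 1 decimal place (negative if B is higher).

Regimen A: f = (1/2)^(23/8) ≈ 0.1363; Cmin,ss = (973/73)·f/(1−f) ≈ 2.103 μg/mL.
Regimen B: f = (1/2)^(16/8) ≈ 0.2500; Cmin,ss = (411/73)·f/(1−f) ≈ 1.877 μg/mL.
Difference ≈ 2.103 − 1.877 ≈ 0.226 μg/mL.

0.2 μg/mL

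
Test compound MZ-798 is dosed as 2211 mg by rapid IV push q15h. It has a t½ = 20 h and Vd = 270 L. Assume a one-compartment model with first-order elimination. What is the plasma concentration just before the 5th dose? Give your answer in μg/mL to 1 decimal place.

10.5 μg/mL

f = (1/2)^(τ/t½) = (1/2)^(15/20) ≈ 0.5946.
C₀ = D/Vd = 2211/270 ≈ 8.189 μg/mL.
Before the 5th dose, 4 doses have been given. Superposition: Cmin = C₀·(f + f² + … + f^4).
≈ 8.189 × (0.5946 + 0.3535 + 0.2102 + 0.1250) ≈ 8.189 × 1.2833 ≈ 10.509 μg/mL.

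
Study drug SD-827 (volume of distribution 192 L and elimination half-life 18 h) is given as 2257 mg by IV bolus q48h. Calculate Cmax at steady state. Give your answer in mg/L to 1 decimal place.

k = ln2/t½ = ln2/18 ≈ 0.038508 h⁻¹; fraction remaining f = e^(−kτ) = e^(−0.038508×48) ≈ 0.1575.
At steady state, accumulation factor R = 1/(1 − e^(−kτ)) ≈ 1.1869.
Single-dose peak C₀ = D/Vd = 2257/192 ≈ 11.755 mg/L.
Steady-state peak Cmax,ss = C₀·R ≈ 11.755 × 1.1869 ≈ 13.952 mg/L.

14.0 mg/L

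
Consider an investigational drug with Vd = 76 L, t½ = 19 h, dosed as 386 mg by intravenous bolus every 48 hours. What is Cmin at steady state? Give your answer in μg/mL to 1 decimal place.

k = ln2/t½ = ln2/19 ≈ 0.036481 h⁻¹; fraction remaining f = e^(−kτ) = e^(−0.036481×48) ≈ 0.1736.
Single-dose peak C₀ = D/Vd = 386/76 ≈ 5.079 μg/mL.
Steady-state trough Cmin,ss = C₀·f/(1−f) ≈ 5.079 × 0.1736/0.8264 ≈ 1.067 μg/mL.

1.1 μg/mL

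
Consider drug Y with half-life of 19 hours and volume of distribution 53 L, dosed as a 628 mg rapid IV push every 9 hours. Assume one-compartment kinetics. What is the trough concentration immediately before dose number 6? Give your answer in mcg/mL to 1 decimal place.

f = (1/2)^(τ/t½) = (1/2)^(9/19) ≈ 0.7201.
C₀ = D/Vd = 628/53 ≈ 11.849 mcg/mL.
Before the 6th dose, 5 doses have been given. Superposition: Cmin = C₀·(f + f² + … + f^5).
≈ 11.849 × (0.7201 + 0.5185 + 0.3734 + 0.2689 + 0.1936) ≈ 11.849 × 2.0745 ≈ 24.581 mcg/mL.

24.6 mcg/mL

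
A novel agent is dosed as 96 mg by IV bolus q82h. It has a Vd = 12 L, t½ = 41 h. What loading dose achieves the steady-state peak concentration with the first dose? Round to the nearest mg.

128 mg

f = (1/2)^(82/41) ≈ 0.250000; accumulation ratio R = 1/(1−f) ≈ 1.33333.
Loading dose to hit Cmax,ss on first dose: D_load = D_maint·R ≈ 96 × 1.33333 ≈ 128.00 mg.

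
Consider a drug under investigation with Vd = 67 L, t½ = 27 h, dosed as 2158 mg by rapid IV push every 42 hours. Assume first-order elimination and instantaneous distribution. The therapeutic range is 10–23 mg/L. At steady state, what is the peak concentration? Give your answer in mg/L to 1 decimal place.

48.8 mg/L

Over one 42-h interval, 42/27 ≈ 1.5556 half-lives elapse, leaving f ≈ 0.3402 of each dose.
At steady state, accumulation factor R = 1/(1 − e^(−kτ)) ≈ 1.5156.
Each bolus raises the concentration by D/Vd = 2158/67 ≈ 32.209 mg/L.
Steady-state peak Cmax,ss = C₀·R ≈ 32.209 × 1.5156 ≈ 48.816 mg/L.
Peak 48.8 mg/L vs MTC 23 mg/L: exceeds toxic threshold.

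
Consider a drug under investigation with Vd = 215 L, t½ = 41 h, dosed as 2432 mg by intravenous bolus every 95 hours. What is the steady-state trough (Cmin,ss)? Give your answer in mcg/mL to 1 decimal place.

2.8 mcg/mL

τ/t½ = 95/41 ≈ 2.3171, so fraction remaining f = (1/2)^(95/41) ≈ 0.2007.
At steady state, accumulation factor R = 1/(1 − e^(−kτ)) ≈ 1.2511.
Single-dose peak C₀ = D/Vd = 2432/215 ≈ 11.312 mcg/mL.
Steady-state peak Cmax,ss = C₀·R ≈ 11.312 × 1.2511 ≈ 14.152 mcg/mL.
Steady-state trough Cmin,ss = Cmax,ss·f ≈ 14.152 × 0.2007 ≈ 2.840 mcg/mL.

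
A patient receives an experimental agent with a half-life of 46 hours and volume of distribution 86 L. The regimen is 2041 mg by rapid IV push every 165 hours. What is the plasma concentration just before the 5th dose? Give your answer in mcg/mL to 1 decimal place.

f = (1/2)^(τ/t½) = (1/2)^(165/46) ≈ 0.0832.
C₀ = D/Vd = 2041/86 ≈ 23.733 mcg/mL.
Before the 5th dose, 4 doses have been given. Superposition: Cmin = C₀·(f + f² + … + f^4).
≈ 23.733 × (0.0832 + 0.0069 + 0.0006 + 0.0000) ≈ 23.733 × 0.0907 ≈ 2.153 mcg/mL.

2.2 mcg/mL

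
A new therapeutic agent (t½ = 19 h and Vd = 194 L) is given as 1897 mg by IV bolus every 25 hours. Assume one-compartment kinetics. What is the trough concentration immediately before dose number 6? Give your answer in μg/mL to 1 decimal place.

f = (1/2)^(τ/t½) = (1/2)^(25/19) ≈ 0.4017.
C₀ = D/Vd = 1897/194 ≈ 9.778 μg/mL.
Before the 6th dose, 5 doses have been given. Superposition: Cmin = C₀·(f + f² + … + f^5).
≈ 9.778 × (0.4017 + 0.1614 + 0.0648 + 0.0260 + 0.0105) ≈ 9.778 × 0.6644 ≈ 6.497 μg/mL.

6.5 μg/mL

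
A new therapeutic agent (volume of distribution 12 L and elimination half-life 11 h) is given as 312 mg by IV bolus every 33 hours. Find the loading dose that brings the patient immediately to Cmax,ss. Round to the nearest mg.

f = (1/2)^(33/11) ≈ 0.125000; accumulation ratio R = 1/(1−f) ≈ 1.14286.
Loading dose to hit Cmax,ss on first dose: D_load = D_maint·R ≈ 312 × 1.14286 ≈ 356.57 mg.

357 mg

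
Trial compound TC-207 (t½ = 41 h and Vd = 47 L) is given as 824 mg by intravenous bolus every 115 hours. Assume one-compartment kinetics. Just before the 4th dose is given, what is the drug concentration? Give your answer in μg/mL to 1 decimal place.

2.9 μg/mL

f = (1/2)^(τ/t½) = (1/2)^(115/41) ≈ 0.1431.
C₀ = D/Vd = 824/47 ≈ 17.532 μg/mL.
Before the 4th dose, 3 doses have been given. Superposition: Cmin = C₀·(f + f² + … + f^3).
≈ 17.532 × (0.1431 + 0.0205 + 0.0029) ≈ 17.532 × 0.1665 ≈ 2.919 μg/mL.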